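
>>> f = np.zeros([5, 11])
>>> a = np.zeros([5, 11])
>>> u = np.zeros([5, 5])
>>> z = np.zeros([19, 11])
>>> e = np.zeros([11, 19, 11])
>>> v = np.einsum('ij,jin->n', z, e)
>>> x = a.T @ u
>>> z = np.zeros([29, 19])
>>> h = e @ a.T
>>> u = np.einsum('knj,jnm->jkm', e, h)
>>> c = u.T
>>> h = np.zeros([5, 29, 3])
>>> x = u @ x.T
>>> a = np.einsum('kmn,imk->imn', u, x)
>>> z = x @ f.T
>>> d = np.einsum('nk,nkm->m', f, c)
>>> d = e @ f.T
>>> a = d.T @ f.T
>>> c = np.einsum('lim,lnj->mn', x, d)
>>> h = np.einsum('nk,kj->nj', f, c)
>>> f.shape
(5, 11)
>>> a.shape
(5, 19, 5)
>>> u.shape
(11, 11, 5)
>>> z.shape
(11, 11, 5)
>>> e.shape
(11, 19, 11)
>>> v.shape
(11,)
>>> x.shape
(11, 11, 11)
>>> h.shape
(5, 19)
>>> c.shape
(11, 19)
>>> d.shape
(11, 19, 5)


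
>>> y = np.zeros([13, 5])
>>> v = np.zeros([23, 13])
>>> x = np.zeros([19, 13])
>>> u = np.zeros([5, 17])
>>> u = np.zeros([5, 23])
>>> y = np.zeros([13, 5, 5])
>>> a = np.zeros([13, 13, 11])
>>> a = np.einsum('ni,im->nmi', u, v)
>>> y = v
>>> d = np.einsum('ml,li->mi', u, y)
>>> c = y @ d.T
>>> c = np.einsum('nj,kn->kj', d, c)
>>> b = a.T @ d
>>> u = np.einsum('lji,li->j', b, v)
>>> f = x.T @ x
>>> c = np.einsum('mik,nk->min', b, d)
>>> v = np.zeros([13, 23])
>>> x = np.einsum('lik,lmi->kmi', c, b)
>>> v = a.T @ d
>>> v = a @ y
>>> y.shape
(23, 13)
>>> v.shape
(5, 13, 13)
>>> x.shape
(5, 13, 13)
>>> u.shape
(13,)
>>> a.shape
(5, 13, 23)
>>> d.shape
(5, 13)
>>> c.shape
(23, 13, 5)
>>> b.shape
(23, 13, 13)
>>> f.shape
(13, 13)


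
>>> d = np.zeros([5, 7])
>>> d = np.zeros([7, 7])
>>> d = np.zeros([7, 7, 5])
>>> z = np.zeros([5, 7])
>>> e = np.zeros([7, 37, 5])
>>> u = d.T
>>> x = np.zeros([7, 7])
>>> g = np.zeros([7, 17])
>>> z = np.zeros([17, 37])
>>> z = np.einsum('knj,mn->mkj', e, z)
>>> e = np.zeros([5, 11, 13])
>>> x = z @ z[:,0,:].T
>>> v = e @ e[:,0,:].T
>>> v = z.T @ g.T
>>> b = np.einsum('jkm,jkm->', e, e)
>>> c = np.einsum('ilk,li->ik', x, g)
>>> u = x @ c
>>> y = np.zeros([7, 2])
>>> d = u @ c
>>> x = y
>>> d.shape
(17, 7, 17)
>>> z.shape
(17, 7, 5)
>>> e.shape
(5, 11, 13)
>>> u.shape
(17, 7, 17)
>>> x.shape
(7, 2)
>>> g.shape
(7, 17)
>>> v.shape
(5, 7, 7)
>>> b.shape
()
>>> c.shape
(17, 17)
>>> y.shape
(7, 2)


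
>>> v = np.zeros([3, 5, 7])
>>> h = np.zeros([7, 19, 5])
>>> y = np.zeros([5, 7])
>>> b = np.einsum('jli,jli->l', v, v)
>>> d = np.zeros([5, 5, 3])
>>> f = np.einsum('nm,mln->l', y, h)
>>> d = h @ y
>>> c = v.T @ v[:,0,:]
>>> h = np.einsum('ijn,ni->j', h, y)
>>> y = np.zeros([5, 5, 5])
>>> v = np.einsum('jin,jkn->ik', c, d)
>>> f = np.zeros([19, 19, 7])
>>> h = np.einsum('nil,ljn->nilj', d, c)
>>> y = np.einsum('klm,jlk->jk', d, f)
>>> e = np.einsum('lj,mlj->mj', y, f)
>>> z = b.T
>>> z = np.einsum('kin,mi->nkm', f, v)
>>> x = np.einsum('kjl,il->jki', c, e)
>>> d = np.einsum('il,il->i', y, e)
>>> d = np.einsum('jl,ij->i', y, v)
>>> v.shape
(5, 19)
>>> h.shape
(7, 19, 7, 5)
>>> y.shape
(19, 7)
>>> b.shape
(5,)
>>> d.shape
(5,)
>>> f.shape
(19, 19, 7)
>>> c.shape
(7, 5, 7)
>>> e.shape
(19, 7)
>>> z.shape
(7, 19, 5)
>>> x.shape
(5, 7, 19)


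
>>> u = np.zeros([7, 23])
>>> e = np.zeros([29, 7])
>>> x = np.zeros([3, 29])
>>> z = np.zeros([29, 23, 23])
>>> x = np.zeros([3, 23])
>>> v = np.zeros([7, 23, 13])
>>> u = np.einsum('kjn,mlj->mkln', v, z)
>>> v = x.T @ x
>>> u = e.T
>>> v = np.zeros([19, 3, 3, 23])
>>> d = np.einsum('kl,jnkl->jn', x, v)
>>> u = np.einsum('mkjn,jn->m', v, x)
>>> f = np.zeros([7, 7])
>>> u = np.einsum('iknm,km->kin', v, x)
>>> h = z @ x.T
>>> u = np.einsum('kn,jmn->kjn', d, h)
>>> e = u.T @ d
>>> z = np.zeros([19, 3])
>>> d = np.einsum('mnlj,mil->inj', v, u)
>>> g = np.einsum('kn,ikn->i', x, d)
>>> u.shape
(19, 29, 3)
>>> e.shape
(3, 29, 3)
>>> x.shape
(3, 23)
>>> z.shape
(19, 3)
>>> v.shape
(19, 3, 3, 23)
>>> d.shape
(29, 3, 23)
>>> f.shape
(7, 7)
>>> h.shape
(29, 23, 3)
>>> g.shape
(29,)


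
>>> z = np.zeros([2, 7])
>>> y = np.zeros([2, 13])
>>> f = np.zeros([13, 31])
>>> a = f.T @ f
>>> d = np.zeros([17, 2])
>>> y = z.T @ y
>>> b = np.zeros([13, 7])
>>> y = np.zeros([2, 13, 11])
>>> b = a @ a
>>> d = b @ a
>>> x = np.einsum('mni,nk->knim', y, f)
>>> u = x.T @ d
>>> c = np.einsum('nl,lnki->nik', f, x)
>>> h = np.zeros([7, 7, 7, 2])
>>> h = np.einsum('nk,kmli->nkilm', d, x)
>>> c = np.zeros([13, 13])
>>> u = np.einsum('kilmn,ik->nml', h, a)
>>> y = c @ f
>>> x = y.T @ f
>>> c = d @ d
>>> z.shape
(2, 7)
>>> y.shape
(13, 31)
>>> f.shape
(13, 31)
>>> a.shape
(31, 31)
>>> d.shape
(31, 31)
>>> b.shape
(31, 31)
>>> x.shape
(31, 31)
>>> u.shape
(13, 11, 2)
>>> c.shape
(31, 31)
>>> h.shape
(31, 31, 2, 11, 13)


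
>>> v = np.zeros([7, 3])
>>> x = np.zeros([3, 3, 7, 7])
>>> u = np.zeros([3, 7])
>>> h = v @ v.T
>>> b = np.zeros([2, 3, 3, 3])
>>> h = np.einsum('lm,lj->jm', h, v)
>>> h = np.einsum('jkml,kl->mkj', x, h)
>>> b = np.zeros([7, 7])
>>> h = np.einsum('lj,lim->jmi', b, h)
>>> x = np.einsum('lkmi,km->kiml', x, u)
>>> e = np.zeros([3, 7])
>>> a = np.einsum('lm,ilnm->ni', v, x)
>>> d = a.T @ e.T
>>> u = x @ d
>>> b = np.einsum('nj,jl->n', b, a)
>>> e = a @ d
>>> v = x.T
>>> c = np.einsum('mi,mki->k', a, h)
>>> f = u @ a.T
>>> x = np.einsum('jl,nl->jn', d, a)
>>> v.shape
(3, 7, 7, 3)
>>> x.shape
(3, 7)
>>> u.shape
(3, 7, 7, 3)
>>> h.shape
(7, 3, 3)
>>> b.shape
(7,)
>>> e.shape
(7, 3)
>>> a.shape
(7, 3)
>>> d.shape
(3, 3)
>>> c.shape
(3,)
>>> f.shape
(3, 7, 7, 7)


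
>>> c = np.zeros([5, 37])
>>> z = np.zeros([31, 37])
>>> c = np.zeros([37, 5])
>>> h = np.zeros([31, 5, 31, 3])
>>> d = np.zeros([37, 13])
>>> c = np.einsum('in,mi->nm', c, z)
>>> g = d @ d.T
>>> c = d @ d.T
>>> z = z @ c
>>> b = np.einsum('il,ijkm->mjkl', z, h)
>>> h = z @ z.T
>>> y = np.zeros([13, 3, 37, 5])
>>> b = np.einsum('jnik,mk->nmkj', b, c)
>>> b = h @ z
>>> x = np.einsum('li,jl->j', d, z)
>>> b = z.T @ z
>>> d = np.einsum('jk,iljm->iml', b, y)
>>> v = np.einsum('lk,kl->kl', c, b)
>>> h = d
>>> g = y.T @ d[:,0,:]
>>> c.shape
(37, 37)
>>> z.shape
(31, 37)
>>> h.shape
(13, 5, 3)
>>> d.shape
(13, 5, 3)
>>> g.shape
(5, 37, 3, 3)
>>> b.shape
(37, 37)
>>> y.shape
(13, 3, 37, 5)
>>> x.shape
(31,)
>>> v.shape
(37, 37)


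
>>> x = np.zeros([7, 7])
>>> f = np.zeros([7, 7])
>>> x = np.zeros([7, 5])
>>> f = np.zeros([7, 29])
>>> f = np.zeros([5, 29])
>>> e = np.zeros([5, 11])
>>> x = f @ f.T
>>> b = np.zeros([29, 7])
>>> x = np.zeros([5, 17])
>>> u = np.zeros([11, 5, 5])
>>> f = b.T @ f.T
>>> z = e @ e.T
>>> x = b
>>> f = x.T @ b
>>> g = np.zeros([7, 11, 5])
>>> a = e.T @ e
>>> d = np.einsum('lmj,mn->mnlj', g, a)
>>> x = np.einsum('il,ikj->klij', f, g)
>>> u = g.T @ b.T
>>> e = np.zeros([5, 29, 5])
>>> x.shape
(11, 7, 7, 5)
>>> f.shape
(7, 7)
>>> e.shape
(5, 29, 5)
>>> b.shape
(29, 7)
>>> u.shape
(5, 11, 29)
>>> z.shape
(5, 5)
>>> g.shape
(7, 11, 5)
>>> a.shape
(11, 11)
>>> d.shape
(11, 11, 7, 5)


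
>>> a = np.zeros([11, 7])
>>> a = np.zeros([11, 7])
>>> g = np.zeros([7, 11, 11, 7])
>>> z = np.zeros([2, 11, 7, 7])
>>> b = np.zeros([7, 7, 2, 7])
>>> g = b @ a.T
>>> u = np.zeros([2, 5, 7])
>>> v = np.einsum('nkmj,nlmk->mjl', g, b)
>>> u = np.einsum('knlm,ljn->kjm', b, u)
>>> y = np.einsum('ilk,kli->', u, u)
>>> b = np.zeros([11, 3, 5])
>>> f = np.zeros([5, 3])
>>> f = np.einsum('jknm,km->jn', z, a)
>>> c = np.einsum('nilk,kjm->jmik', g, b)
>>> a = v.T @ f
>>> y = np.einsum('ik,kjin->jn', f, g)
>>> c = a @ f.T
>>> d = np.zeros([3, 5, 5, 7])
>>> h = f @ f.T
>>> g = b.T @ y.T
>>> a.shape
(7, 11, 7)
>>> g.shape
(5, 3, 7)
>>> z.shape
(2, 11, 7, 7)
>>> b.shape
(11, 3, 5)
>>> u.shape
(7, 5, 7)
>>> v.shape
(2, 11, 7)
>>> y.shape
(7, 11)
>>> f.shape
(2, 7)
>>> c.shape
(7, 11, 2)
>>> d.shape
(3, 5, 5, 7)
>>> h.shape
(2, 2)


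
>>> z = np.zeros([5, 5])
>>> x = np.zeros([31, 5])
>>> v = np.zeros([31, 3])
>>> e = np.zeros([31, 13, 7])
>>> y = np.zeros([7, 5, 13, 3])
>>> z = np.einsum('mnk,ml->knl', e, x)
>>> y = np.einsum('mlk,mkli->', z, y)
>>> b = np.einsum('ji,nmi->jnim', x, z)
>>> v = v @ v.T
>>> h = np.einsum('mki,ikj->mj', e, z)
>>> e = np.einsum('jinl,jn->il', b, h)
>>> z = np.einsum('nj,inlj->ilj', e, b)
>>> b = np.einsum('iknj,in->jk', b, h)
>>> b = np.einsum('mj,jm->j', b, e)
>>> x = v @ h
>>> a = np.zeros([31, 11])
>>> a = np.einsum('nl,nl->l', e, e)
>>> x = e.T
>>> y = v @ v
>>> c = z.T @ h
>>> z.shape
(31, 5, 13)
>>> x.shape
(13, 7)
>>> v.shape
(31, 31)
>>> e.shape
(7, 13)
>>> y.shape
(31, 31)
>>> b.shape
(7,)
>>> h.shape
(31, 5)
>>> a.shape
(13,)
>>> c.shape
(13, 5, 5)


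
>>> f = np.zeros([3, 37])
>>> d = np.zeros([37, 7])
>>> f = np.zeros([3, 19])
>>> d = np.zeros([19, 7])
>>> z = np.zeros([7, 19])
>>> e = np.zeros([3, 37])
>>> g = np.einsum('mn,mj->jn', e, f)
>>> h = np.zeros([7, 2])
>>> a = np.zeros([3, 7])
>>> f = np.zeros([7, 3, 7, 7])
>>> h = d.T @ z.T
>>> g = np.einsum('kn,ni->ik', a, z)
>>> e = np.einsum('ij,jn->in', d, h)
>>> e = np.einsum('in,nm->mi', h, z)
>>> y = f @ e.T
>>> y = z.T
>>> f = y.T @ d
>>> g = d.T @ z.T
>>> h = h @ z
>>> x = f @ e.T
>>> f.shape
(7, 7)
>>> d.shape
(19, 7)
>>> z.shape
(7, 19)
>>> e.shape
(19, 7)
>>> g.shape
(7, 7)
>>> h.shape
(7, 19)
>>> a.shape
(3, 7)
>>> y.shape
(19, 7)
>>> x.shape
(7, 19)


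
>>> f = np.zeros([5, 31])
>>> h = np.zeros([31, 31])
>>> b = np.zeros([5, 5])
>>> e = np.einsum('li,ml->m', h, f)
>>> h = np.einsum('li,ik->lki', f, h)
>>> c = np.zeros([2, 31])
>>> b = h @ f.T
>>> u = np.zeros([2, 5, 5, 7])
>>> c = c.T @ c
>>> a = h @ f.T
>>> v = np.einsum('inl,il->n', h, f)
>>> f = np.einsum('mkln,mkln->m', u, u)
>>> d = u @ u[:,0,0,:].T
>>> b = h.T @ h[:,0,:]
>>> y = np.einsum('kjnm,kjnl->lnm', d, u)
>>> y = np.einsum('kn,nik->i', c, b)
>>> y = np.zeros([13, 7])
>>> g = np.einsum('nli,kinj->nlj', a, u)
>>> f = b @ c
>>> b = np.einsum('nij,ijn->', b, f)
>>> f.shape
(31, 31, 31)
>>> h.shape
(5, 31, 31)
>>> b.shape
()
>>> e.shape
(5,)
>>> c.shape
(31, 31)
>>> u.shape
(2, 5, 5, 7)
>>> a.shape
(5, 31, 5)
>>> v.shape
(31,)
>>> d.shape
(2, 5, 5, 2)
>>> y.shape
(13, 7)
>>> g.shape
(5, 31, 7)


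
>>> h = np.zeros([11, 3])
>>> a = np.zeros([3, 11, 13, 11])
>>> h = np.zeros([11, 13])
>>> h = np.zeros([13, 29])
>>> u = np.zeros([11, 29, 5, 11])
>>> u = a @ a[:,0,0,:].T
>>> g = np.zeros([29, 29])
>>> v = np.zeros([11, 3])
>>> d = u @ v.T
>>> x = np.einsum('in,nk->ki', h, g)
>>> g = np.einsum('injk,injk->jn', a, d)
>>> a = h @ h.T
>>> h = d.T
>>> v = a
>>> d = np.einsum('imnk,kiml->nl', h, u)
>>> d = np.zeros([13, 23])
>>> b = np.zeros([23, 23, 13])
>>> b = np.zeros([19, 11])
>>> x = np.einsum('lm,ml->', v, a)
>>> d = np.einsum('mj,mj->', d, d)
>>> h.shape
(11, 13, 11, 3)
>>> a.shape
(13, 13)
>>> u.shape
(3, 11, 13, 3)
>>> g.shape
(13, 11)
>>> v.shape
(13, 13)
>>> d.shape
()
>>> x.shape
()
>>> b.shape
(19, 11)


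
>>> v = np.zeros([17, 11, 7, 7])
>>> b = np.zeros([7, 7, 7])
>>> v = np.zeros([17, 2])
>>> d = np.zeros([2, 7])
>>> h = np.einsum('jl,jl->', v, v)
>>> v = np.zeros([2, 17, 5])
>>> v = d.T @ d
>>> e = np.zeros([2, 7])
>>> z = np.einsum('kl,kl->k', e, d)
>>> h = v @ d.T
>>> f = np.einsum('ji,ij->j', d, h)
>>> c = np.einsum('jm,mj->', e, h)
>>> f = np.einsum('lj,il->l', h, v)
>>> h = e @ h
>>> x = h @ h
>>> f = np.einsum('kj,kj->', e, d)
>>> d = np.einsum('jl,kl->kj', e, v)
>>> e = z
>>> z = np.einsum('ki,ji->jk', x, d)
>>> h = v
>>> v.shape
(7, 7)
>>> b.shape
(7, 7, 7)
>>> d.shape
(7, 2)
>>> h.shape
(7, 7)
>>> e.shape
(2,)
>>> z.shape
(7, 2)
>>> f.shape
()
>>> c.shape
()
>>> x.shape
(2, 2)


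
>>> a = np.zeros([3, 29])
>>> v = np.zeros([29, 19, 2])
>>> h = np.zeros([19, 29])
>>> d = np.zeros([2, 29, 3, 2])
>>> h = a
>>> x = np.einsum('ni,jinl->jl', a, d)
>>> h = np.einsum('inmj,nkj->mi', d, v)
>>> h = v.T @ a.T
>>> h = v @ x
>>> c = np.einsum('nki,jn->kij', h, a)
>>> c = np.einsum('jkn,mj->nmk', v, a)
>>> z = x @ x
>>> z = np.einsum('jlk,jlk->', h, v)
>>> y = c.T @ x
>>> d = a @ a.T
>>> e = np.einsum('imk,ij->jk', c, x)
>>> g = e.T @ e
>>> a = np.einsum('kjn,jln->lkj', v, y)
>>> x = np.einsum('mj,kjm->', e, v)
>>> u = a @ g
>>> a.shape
(3, 29, 19)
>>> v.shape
(29, 19, 2)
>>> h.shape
(29, 19, 2)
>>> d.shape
(3, 3)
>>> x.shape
()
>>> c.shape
(2, 3, 19)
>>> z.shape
()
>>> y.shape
(19, 3, 2)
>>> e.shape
(2, 19)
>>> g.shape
(19, 19)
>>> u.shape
(3, 29, 19)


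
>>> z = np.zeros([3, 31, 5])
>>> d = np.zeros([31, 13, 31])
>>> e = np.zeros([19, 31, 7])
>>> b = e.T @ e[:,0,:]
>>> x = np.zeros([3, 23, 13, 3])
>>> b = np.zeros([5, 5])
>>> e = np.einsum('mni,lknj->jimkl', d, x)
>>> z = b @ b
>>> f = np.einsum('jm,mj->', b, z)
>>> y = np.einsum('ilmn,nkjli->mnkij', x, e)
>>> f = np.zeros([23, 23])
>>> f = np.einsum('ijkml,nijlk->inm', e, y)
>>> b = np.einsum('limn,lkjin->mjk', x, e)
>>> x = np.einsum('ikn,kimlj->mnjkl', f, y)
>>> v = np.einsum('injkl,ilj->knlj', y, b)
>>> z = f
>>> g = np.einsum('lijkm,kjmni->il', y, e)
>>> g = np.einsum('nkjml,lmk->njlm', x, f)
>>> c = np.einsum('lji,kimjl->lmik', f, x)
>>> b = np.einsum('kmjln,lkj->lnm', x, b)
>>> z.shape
(3, 13, 23)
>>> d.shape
(31, 13, 31)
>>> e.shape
(3, 31, 31, 23, 3)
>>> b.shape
(13, 3, 23)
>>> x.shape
(31, 23, 31, 13, 3)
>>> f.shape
(3, 13, 23)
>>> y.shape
(13, 3, 31, 3, 31)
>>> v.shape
(3, 3, 31, 31)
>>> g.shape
(31, 31, 3, 13)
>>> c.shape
(3, 31, 23, 31)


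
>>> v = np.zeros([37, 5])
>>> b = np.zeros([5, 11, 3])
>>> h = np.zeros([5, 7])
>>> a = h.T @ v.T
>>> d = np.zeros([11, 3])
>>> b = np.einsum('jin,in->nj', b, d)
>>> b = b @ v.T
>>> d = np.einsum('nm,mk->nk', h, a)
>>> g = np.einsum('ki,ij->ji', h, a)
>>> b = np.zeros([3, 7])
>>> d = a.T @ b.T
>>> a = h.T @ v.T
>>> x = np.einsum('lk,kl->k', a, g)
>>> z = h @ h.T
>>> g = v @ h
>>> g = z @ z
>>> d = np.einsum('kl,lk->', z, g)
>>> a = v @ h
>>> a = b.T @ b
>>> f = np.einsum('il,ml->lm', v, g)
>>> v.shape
(37, 5)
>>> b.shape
(3, 7)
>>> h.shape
(5, 7)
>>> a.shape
(7, 7)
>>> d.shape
()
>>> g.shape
(5, 5)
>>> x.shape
(37,)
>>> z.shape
(5, 5)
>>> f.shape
(5, 5)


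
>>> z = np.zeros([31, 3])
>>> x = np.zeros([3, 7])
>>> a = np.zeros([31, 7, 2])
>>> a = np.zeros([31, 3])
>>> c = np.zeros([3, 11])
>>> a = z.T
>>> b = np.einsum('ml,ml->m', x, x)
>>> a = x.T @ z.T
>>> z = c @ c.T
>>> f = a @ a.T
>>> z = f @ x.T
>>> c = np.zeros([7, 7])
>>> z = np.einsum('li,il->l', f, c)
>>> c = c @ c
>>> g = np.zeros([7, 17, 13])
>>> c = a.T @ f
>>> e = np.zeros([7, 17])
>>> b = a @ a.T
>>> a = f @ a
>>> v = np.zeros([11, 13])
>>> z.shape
(7,)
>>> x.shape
(3, 7)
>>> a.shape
(7, 31)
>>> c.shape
(31, 7)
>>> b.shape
(7, 7)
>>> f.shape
(7, 7)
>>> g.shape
(7, 17, 13)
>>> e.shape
(7, 17)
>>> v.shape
(11, 13)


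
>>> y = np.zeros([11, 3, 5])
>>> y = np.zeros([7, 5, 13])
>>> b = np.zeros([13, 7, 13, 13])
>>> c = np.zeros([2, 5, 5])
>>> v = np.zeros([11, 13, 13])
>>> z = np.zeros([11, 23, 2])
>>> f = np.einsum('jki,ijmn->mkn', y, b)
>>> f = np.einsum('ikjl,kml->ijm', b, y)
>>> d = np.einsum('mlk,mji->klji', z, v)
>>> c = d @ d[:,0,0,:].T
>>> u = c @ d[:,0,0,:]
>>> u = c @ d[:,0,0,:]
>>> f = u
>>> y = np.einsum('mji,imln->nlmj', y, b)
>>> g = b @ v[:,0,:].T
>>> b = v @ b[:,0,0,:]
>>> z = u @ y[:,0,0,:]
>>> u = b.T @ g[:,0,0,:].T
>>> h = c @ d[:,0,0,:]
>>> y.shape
(13, 13, 7, 5)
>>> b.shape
(11, 13, 13)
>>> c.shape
(2, 23, 13, 2)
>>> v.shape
(11, 13, 13)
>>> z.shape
(2, 23, 13, 5)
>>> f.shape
(2, 23, 13, 13)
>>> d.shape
(2, 23, 13, 13)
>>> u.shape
(13, 13, 13)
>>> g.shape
(13, 7, 13, 11)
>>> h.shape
(2, 23, 13, 13)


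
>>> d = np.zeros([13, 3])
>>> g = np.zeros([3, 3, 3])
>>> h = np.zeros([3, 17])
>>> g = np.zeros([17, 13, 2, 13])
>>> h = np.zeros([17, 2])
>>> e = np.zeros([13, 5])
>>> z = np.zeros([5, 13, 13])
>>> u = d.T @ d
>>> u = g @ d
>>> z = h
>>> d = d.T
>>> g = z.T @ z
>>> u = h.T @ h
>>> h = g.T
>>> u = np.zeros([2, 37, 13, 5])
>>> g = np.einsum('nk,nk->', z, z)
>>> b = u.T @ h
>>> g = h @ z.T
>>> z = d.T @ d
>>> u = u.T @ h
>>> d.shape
(3, 13)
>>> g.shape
(2, 17)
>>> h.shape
(2, 2)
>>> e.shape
(13, 5)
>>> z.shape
(13, 13)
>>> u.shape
(5, 13, 37, 2)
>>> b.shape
(5, 13, 37, 2)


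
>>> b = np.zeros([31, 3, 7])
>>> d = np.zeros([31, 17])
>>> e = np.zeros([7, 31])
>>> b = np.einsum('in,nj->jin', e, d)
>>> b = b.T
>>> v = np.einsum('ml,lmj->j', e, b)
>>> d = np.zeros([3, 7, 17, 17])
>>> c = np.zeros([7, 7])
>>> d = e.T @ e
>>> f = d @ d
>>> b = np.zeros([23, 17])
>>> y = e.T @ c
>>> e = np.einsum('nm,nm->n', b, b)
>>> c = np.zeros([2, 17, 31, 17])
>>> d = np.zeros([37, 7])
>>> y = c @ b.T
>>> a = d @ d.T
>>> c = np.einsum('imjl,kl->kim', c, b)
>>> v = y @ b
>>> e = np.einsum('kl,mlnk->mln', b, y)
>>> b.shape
(23, 17)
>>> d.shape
(37, 7)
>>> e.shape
(2, 17, 31)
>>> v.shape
(2, 17, 31, 17)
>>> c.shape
(23, 2, 17)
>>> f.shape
(31, 31)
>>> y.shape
(2, 17, 31, 23)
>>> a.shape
(37, 37)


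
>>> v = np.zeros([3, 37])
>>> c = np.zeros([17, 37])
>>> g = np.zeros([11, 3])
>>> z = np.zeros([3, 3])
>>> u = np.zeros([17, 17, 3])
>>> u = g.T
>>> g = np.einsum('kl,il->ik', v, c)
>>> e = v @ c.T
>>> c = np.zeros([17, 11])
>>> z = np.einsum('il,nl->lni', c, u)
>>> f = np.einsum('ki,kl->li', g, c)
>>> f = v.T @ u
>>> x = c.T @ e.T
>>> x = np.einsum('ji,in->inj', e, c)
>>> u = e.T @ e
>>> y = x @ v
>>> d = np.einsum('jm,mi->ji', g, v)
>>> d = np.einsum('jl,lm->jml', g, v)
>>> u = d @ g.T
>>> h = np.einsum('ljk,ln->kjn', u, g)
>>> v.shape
(3, 37)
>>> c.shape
(17, 11)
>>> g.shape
(17, 3)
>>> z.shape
(11, 3, 17)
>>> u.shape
(17, 37, 17)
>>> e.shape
(3, 17)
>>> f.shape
(37, 11)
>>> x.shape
(17, 11, 3)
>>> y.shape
(17, 11, 37)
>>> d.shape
(17, 37, 3)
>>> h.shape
(17, 37, 3)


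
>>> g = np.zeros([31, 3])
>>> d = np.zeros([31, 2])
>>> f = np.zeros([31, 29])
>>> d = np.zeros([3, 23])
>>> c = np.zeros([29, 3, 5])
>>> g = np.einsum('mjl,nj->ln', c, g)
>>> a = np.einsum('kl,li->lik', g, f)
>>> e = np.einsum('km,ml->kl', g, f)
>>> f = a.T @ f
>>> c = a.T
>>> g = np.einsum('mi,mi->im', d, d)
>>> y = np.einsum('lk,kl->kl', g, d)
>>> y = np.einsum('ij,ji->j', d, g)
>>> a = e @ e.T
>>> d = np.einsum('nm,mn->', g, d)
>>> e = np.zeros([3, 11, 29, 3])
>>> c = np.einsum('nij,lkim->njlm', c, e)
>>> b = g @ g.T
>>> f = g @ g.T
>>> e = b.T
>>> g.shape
(23, 3)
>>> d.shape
()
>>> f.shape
(23, 23)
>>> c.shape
(5, 31, 3, 3)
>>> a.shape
(5, 5)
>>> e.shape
(23, 23)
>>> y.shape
(23,)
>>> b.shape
(23, 23)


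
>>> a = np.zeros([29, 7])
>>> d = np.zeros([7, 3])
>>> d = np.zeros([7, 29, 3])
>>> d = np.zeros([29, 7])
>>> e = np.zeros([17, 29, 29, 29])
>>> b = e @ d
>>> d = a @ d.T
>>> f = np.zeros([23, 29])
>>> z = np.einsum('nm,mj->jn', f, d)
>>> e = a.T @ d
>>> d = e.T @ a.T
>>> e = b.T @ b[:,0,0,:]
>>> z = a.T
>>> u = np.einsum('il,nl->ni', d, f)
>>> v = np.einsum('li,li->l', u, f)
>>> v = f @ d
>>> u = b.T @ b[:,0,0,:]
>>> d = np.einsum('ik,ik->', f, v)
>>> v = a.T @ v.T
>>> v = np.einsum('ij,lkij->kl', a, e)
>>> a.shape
(29, 7)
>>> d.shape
()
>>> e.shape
(7, 29, 29, 7)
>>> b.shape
(17, 29, 29, 7)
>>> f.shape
(23, 29)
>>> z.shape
(7, 29)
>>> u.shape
(7, 29, 29, 7)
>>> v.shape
(29, 7)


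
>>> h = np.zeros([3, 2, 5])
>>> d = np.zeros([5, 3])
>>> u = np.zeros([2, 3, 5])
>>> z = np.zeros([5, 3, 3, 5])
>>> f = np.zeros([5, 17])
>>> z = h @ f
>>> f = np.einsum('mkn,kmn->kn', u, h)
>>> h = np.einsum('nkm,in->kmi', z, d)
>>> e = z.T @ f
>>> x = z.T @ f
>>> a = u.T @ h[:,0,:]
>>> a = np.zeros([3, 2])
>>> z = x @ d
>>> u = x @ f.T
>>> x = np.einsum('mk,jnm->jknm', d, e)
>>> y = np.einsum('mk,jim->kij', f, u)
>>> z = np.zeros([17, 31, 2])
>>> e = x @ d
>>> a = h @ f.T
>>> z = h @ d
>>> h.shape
(2, 17, 5)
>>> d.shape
(5, 3)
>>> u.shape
(17, 2, 3)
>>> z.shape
(2, 17, 3)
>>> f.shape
(3, 5)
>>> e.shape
(17, 3, 2, 3)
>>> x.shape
(17, 3, 2, 5)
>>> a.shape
(2, 17, 3)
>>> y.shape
(5, 2, 17)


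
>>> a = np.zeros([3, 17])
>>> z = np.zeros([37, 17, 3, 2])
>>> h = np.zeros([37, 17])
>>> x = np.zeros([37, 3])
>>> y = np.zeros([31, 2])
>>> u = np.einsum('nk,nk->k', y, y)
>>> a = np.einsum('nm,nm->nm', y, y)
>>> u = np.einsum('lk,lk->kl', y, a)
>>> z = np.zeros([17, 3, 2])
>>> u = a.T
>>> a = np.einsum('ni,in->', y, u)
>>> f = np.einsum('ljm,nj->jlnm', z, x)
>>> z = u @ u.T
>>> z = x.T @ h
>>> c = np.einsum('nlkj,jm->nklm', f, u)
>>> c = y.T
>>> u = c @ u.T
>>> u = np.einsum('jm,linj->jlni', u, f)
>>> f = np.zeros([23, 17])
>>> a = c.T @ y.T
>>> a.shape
(31, 31)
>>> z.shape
(3, 17)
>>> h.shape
(37, 17)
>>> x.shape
(37, 3)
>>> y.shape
(31, 2)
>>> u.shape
(2, 3, 37, 17)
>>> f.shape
(23, 17)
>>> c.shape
(2, 31)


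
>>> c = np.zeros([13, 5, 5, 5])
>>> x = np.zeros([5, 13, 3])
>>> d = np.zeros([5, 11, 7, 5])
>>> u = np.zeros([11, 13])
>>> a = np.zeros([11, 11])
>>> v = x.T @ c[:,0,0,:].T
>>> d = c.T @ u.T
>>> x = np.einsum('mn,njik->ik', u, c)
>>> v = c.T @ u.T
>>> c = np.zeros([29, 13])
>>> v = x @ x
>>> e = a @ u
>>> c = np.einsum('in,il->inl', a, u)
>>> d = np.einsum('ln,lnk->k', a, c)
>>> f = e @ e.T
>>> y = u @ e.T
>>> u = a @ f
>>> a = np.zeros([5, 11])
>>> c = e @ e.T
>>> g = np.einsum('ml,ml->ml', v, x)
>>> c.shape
(11, 11)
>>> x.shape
(5, 5)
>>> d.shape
(13,)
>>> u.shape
(11, 11)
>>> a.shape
(5, 11)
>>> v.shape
(5, 5)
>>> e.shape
(11, 13)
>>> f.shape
(11, 11)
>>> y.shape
(11, 11)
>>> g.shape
(5, 5)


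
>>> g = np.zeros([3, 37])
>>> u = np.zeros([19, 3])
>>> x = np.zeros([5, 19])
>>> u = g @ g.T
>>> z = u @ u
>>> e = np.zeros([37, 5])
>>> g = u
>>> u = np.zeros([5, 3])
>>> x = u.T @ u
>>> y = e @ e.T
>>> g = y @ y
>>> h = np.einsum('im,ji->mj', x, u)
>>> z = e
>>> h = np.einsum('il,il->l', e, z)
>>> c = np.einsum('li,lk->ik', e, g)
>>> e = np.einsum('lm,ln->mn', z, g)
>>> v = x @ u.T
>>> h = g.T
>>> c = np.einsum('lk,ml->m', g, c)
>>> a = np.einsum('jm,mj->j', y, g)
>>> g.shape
(37, 37)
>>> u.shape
(5, 3)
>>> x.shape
(3, 3)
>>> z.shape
(37, 5)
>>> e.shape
(5, 37)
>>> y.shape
(37, 37)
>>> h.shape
(37, 37)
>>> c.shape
(5,)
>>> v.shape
(3, 5)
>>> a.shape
(37,)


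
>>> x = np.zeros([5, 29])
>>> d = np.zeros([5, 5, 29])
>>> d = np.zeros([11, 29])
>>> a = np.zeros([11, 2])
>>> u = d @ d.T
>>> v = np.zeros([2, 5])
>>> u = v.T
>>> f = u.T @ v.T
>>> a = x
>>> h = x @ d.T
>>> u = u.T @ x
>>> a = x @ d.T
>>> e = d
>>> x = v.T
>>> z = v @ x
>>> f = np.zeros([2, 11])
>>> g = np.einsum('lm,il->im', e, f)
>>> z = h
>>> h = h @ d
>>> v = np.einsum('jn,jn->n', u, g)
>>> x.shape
(5, 2)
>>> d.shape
(11, 29)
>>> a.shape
(5, 11)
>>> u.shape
(2, 29)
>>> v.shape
(29,)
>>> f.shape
(2, 11)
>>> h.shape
(5, 29)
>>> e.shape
(11, 29)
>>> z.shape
(5, 11)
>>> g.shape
(2, 29)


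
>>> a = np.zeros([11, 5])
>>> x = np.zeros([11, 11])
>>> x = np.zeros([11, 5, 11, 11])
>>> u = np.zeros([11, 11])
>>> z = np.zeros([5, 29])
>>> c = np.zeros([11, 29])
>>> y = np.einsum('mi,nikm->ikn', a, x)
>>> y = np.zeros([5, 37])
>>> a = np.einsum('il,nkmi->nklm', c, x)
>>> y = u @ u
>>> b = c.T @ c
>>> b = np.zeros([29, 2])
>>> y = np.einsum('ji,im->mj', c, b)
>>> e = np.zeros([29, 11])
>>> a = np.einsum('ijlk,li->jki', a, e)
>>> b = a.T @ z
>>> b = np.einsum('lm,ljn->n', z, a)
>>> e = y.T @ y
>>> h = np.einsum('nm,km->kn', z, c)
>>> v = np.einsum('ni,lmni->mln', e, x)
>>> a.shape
(5, 11, 11)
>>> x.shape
(11, 5, 11, 11)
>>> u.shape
(11, 11)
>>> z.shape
(5, 29)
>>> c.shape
(11, 29)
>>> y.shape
(2, 11)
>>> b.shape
(11,)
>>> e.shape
(11, 11)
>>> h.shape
(11, 5)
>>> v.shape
(5, 11, 11)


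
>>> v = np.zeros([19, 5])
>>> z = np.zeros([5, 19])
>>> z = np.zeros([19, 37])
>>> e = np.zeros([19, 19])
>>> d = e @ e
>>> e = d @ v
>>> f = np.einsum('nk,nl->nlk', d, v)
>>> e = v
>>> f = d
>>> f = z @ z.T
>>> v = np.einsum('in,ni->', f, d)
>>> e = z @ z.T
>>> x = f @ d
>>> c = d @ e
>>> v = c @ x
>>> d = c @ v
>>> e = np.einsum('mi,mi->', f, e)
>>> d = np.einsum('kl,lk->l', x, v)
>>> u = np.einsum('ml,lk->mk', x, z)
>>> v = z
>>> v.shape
(19, 37)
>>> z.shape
(19, 37)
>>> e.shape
()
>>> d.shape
(19,)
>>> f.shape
(19, 19)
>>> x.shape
(19, 19)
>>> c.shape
(19, 19)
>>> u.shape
(19, 37)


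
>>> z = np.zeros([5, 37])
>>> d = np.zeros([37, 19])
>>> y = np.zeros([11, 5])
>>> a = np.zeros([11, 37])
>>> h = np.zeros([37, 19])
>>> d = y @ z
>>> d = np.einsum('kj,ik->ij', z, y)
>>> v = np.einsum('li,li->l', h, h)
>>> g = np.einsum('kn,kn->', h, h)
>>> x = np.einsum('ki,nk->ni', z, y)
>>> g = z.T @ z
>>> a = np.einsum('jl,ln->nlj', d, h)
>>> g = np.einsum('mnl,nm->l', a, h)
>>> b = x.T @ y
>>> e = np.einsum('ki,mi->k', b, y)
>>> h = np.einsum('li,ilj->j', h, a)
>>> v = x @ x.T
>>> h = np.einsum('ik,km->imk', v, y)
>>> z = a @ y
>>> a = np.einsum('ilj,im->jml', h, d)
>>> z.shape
(19, 37, 5)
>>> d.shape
(11, 37)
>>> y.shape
(11, 5)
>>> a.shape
(11, 37, 5)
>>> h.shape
(11, 5, 11)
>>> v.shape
(11, 11)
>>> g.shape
(11,)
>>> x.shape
(11, 37)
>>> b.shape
(37, 5)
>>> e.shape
(37,)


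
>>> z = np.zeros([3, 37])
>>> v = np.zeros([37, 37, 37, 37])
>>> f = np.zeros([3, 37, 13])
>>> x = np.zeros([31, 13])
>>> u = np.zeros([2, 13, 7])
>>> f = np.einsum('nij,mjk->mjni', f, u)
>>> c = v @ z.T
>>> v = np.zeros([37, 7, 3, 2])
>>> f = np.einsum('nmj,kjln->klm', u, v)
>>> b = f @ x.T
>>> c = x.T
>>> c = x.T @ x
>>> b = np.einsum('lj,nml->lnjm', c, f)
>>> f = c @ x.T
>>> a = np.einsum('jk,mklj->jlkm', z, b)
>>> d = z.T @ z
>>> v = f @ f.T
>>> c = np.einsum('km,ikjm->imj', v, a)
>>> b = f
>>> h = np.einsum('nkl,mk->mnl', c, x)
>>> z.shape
(3, 37)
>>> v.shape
(13, 13)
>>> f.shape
(13, 31)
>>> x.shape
(31, 13)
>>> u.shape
(2, 13, 7)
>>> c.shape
(3, 13, 37)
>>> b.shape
(13, 31)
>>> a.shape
(3, 13, 37, 13)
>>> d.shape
(37, 37)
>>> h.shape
(31, 3, 37)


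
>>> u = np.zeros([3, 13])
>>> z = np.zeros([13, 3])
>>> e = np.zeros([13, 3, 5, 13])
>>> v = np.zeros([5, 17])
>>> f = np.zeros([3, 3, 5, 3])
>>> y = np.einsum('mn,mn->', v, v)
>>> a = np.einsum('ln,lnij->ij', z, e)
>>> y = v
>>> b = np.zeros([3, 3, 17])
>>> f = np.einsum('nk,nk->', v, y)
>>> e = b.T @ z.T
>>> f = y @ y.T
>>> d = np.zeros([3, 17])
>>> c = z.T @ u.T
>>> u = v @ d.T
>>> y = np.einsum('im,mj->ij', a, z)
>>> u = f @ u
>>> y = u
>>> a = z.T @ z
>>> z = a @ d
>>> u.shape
(5, 3)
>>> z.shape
(3, 17)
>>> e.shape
(17, 3, 13)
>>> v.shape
(5, 17)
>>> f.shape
(5, 5)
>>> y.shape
(5, 3)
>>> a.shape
(3, 3)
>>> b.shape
(3, 3, 17)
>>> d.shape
(3, 17)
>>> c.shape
(3, 3)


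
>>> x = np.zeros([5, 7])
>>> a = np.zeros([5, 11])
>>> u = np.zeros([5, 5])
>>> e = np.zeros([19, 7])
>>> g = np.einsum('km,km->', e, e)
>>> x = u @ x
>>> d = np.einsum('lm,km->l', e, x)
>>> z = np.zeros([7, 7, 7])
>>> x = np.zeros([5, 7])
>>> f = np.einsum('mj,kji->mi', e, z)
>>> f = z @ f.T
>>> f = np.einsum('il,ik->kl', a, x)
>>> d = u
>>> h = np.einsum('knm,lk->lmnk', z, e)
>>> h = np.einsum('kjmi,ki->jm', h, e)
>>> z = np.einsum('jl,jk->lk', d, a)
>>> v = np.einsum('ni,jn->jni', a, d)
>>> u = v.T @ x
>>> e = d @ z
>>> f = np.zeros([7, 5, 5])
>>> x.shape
(5, 7)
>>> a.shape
(5, 11)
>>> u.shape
(11, 5, 7)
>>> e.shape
(5, 11)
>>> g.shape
()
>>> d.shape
(5, 5)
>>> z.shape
(5, 11)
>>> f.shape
(7, 5, 5)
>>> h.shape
(7, 7)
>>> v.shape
(5, 5, 11)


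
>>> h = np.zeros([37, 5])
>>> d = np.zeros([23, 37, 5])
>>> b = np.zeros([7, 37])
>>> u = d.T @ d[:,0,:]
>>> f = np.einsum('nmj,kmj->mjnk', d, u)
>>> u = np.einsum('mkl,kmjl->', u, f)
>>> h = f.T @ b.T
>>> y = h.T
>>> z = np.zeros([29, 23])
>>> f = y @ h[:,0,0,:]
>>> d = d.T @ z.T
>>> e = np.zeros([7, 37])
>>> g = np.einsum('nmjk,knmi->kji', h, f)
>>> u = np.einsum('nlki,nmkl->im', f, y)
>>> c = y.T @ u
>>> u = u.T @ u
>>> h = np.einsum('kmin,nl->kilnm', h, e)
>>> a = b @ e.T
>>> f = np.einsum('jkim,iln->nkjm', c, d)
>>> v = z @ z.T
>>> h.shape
(5, 5, 37, 7, 23)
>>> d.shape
(5, 37, 29)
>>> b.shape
(7, 37)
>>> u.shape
(5, 5)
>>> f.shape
(29, 23, 5, 5)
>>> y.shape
(7, 5, 23, 5)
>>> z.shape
(29, 23)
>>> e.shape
(7, 37)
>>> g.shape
(7, 5, 7)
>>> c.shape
(5, 23, 5, 5)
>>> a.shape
(7, 7)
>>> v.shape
(29, 29)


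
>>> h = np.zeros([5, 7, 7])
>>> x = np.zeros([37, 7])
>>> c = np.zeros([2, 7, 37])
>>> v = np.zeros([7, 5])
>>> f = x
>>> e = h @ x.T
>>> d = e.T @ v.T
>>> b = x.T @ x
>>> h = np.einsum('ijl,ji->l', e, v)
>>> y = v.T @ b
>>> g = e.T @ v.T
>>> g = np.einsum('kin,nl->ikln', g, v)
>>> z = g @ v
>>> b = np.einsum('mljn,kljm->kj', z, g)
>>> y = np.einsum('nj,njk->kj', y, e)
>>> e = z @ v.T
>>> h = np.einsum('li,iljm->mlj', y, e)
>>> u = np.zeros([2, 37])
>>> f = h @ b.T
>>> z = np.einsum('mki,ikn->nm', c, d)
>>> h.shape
(7, 37, 5)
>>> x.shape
(37, 7)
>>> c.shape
(2, 7, 37)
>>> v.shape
(7, 5)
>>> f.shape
(7, 37, 7)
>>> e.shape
(7, 37, 5, 7)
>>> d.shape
(37, 7, 7)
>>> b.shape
(7, 5)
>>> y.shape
(37, 7)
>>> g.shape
(7, 37, 5, 7)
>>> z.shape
(7, 2)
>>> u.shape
(2, 37)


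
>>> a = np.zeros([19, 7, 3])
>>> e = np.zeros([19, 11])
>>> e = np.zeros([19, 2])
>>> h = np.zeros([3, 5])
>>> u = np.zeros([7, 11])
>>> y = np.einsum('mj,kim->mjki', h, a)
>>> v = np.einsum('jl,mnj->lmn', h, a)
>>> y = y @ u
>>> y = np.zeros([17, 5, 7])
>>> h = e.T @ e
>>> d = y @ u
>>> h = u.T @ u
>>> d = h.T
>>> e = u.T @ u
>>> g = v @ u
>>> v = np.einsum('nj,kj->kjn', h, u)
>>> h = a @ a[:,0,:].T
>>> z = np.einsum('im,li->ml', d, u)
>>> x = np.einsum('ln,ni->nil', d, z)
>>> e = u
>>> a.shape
(19, 7, 3)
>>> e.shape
(7, 11)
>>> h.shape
(19, 7, 19)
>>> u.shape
(7, 11)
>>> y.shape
(17, 5, 7)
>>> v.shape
(7, 11, 11)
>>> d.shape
(11, 11)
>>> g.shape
(5, 19, 11)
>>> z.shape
(11, 7)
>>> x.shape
(11, 7, 11)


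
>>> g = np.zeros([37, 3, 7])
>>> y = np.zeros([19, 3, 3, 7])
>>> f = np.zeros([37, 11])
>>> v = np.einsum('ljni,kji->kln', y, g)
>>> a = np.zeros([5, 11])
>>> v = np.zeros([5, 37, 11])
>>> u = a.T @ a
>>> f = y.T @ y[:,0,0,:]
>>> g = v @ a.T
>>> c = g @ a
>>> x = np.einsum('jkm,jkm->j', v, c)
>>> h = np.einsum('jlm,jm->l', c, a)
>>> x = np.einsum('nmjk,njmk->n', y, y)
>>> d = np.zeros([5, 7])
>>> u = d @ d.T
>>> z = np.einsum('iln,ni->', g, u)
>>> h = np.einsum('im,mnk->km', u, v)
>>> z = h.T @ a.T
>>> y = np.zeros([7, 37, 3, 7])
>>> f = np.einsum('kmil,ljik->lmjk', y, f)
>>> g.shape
(5, 37, 5)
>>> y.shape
(7, 37, 3, 7)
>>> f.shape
(7, 37, 3, 7)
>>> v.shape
(5, 37, 11)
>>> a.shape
(5, 11)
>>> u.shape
(5, 5)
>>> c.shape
(5, 37, 11)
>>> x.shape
(19,)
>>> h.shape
(11, 5)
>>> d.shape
(5, 7)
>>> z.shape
(5, 5)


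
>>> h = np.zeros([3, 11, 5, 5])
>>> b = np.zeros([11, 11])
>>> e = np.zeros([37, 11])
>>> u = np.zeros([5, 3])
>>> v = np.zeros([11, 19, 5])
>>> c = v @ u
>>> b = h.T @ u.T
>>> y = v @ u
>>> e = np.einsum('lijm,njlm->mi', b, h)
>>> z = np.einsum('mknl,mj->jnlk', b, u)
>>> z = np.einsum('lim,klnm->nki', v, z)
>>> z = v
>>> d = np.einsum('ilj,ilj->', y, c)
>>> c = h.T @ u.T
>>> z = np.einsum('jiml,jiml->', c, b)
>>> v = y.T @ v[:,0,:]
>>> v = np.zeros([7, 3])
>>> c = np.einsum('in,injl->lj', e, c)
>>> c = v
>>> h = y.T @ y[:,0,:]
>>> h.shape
(3, 19, 3)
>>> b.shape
(5, 5, 11, 5)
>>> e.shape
(5, 5)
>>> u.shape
(5, 3)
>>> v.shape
(7, 3)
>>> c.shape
(7, 3)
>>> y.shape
(11, 19, 3)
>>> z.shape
()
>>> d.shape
()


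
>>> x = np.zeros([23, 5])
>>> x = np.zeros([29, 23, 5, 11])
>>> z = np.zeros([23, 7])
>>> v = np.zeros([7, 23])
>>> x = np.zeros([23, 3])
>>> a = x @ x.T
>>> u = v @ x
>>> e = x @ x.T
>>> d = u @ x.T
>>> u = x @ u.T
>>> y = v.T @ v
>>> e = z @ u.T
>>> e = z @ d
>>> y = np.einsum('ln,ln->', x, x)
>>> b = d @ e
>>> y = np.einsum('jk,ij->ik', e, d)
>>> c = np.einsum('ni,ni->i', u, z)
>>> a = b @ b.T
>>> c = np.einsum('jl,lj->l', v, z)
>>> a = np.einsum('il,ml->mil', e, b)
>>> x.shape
(23, 3)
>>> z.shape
(23, 7)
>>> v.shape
(7, 23)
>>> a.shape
(7, 23, 23)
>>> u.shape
(23, 7)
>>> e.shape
(23, 23)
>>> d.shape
(7, 23)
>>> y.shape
(7, 23)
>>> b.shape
(7, 23)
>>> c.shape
(23,)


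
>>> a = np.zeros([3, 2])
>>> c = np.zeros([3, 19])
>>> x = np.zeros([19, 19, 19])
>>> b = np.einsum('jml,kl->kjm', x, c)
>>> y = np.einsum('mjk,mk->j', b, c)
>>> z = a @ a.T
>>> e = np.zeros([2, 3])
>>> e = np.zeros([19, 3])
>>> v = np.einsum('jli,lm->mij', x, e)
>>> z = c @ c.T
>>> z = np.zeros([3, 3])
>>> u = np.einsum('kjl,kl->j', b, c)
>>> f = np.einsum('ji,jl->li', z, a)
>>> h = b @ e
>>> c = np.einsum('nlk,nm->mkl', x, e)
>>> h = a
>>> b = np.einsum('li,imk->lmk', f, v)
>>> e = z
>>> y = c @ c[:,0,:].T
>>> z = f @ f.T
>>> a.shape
(3, 2)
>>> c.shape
(3, 19, 19)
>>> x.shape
(19, 19, 19)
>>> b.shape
(2, 19, 19)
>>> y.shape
(3, 19, 3)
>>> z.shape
(2, 2)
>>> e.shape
(3, 3)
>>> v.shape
(3, 19, 19)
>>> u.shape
(19,)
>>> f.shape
(2, 3)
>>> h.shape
(3, 2)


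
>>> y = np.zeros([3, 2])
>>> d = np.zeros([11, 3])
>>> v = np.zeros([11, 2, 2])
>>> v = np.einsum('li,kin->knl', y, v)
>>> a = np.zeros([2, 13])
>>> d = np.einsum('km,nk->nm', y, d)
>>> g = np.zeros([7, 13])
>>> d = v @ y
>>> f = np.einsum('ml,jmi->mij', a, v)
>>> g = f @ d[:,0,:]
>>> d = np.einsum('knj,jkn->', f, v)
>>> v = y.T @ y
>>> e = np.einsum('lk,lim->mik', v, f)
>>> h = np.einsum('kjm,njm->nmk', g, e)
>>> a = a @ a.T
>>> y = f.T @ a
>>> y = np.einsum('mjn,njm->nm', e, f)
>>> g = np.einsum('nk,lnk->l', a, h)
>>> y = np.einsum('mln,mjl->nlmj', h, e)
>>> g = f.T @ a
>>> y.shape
(2, 2, 11, 3)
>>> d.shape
()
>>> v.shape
(2, 2)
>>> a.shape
(2, 2)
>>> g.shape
(11, 3, 2)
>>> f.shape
(2, 3, 11)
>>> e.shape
(11, 3, 2)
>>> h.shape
(11, 2, 2)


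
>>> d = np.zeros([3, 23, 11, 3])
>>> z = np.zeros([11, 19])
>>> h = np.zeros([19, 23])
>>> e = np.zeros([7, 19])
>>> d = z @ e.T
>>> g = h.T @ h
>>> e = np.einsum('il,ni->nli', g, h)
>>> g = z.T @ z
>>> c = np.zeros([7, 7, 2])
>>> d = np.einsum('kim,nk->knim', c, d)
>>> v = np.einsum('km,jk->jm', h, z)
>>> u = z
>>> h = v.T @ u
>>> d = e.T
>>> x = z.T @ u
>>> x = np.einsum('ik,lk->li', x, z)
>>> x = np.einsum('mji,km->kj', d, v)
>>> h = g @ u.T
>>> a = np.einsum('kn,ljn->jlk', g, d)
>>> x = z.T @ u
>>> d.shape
(23, 23, 19)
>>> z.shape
(11, 19)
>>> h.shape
(19, 11)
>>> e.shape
(19, 23, 23)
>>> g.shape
(19, 19)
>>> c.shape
(7, 7, 2)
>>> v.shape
(11, 23)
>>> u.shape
(11, 19)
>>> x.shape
(19, 19)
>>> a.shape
(23, 23, 19)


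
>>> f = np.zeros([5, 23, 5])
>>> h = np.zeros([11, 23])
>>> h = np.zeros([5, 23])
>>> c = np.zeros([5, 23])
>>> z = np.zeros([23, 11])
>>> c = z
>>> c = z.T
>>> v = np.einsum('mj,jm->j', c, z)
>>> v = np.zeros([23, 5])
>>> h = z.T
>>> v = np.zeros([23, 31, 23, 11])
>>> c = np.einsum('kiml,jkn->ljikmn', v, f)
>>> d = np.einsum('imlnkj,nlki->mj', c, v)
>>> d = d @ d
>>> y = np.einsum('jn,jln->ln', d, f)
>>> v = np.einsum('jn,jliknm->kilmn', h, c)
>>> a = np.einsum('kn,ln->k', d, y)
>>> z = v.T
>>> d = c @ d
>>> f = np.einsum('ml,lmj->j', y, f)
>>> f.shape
(5,)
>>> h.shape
(11, 23)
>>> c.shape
(11, 5, 31, 23, 23, 5)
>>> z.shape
(23, 5, 5, 31, 23)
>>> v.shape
(23, 31, 5, 5, 23)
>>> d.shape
(11, 5, 31, 23, 23, 5)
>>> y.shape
(23, 5)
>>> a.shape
(5,)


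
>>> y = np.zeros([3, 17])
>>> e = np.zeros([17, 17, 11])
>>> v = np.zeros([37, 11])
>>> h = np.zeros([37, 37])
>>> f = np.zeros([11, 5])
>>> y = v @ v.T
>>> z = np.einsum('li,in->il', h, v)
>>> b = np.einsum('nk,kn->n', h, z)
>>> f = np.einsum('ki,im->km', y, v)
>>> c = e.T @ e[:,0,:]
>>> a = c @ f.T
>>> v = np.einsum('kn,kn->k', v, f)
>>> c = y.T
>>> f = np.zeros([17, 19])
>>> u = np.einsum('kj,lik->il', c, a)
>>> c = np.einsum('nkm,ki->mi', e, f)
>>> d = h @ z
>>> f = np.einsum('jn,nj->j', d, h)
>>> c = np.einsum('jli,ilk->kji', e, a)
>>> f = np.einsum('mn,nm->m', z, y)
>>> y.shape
(37, 37)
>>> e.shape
(17, 17, 11)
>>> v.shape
(37,)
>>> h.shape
(37, 37)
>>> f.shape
(37,)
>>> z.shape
(37, 37)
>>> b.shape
(37,)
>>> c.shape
(37, 17, 11)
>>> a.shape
(11, 17, 37)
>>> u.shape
(17, 11)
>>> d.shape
(37, 37)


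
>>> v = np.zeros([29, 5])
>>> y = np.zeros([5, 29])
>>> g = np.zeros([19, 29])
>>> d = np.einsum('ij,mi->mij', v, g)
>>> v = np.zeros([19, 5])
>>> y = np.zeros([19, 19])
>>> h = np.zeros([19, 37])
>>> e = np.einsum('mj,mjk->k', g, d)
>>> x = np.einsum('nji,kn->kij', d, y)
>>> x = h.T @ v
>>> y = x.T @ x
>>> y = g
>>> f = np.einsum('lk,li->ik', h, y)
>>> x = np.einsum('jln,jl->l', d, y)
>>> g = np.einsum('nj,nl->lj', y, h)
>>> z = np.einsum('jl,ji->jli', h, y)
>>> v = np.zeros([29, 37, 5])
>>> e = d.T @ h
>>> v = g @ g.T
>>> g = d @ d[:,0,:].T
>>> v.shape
(37, 37)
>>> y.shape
(19, 29)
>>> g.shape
(19, 29, 19)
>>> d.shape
(19, 29, 5)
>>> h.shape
(19, 37)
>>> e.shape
(5, 29, 37)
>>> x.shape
(29,)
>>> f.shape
(29, 37)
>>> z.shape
(19, 37, 29)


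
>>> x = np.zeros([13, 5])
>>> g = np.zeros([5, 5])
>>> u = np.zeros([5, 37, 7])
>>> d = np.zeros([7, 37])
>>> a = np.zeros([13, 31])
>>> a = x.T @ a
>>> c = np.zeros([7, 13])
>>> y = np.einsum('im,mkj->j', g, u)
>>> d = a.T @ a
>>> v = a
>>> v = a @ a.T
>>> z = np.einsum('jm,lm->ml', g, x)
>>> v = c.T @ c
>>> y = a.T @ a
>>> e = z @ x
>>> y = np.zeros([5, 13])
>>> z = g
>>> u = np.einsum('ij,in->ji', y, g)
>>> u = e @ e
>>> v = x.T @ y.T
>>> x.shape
(13, 5)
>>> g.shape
(5, 5)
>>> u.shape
(5, 5)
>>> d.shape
(31, 31)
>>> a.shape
(5, 31)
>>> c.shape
(7, 13)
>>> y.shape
(5, 13)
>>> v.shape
(5, 5)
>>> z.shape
(5, 5)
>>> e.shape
(5, 5)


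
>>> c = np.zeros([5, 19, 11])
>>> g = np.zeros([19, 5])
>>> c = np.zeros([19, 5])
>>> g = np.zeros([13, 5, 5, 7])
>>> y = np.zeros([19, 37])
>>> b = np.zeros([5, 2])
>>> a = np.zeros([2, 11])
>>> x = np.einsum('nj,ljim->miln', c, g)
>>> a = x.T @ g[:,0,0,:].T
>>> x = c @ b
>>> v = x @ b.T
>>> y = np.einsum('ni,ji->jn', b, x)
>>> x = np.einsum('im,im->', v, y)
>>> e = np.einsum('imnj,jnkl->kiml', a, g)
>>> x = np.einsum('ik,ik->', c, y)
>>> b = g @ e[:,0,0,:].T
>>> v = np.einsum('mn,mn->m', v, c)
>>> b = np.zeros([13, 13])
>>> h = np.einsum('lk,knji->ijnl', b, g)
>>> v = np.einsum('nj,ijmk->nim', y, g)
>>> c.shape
(19, 5)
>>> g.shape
(13, 5, 5, 7)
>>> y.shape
(19, 5)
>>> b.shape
(13, 13)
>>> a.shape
(19, 13, 5, 13)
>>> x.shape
()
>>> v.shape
(19, 13, 5)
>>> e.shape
(5, 19, 13, 7)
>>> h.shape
(7, 5, 5, 13)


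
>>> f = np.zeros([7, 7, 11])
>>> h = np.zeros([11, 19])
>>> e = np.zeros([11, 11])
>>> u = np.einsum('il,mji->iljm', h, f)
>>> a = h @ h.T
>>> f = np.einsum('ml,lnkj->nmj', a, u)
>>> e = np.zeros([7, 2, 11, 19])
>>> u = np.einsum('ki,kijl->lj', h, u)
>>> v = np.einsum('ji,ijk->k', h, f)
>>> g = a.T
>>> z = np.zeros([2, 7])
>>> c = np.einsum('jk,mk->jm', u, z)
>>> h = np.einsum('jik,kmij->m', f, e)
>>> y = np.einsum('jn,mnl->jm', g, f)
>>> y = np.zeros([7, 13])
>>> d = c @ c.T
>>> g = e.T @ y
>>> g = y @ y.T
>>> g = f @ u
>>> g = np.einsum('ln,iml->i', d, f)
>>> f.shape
(19, 11, 7)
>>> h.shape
(2,)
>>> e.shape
(7, 2, 11, 19)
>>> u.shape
(7, 7)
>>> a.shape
(11, 11)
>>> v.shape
(7,)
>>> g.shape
(19,)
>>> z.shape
(2, 7)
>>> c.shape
(7, 2)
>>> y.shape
(7, 13)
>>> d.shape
(7, 7)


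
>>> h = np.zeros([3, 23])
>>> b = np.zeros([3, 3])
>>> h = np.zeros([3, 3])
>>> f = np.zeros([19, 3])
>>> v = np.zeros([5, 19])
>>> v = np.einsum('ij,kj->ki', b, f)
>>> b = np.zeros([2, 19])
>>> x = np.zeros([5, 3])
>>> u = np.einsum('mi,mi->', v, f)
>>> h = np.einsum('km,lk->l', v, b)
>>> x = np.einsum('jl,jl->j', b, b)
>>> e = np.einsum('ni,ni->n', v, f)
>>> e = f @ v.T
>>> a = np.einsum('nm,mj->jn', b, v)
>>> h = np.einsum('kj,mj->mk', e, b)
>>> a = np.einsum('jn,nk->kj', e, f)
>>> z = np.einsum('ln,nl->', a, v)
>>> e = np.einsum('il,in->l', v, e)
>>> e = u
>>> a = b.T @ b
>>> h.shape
(2, 19)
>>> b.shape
(2, 19)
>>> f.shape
(19, 3)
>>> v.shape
(19, 3)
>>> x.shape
(2,)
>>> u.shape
()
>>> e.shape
()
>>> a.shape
(19, 19)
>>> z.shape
()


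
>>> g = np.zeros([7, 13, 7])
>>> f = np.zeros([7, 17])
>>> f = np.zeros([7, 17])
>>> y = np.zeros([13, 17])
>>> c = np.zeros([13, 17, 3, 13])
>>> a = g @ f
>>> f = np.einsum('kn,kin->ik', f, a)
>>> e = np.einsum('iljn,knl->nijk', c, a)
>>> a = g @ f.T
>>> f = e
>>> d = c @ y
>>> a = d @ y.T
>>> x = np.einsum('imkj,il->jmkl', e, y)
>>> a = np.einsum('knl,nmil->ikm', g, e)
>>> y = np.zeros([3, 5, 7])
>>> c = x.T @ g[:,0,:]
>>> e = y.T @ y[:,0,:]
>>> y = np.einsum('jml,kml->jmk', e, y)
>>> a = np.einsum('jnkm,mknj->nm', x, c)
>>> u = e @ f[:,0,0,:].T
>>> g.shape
(7, 13, 7)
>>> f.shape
(13, 13, 3, 7)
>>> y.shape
(7, 5, 3)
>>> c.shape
(17, 3, 13, 7)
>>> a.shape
(13, 17)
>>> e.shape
(7, 5, 7)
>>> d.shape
(13, 17, 3, 17)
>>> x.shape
(7, 13, 3, 17)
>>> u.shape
(7, 5, 13)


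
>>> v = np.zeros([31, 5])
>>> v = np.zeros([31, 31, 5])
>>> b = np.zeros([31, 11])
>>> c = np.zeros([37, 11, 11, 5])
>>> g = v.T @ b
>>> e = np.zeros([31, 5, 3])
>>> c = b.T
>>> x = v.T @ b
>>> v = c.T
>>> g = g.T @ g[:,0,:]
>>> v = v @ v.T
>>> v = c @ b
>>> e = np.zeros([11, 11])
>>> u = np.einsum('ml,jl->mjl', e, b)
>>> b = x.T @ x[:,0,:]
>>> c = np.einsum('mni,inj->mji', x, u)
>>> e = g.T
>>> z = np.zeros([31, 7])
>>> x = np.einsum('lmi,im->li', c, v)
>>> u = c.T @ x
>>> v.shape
(11, 11)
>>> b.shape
(11, 31, 11)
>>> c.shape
(5, 11, 11)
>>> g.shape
(11, 31, 11)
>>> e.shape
(11, 31, 11)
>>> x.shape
(5, 11)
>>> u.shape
(11, 11, 11)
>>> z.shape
(31, 7)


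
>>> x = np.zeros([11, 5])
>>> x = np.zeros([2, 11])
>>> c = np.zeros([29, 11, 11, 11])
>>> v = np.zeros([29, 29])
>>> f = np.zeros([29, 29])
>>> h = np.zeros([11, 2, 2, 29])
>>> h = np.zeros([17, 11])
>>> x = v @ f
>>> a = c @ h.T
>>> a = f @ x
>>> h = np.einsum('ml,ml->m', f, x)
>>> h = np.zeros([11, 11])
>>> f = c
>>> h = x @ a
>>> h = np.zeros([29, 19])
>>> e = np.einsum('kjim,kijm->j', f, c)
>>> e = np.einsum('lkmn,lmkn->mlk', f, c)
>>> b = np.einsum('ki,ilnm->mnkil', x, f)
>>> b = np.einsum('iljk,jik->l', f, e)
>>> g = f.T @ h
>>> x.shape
(29, 29)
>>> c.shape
(29, 11, 11, 11)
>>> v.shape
(29, 29)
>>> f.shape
(29, 11, 11, 11)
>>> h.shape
(29, 19)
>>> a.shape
(29, 29)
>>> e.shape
(11, 29, 11)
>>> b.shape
(11,)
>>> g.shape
(11, 11, 11, 19)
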